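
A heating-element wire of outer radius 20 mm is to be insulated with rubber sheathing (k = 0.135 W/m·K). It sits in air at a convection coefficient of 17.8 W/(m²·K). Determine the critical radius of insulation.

For a cylinder r_cr = k/h = 0.135/17.8
r_cr = 7.58 mm; since the bare radius (20 mm) is above r_cr, any added insulation will reduce heat loss.

r_cr ≈ 7.58 mm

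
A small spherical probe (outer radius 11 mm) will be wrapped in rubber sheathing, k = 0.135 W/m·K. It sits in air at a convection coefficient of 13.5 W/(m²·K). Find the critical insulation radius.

For a sphere r_cr = 2k/h = 2×0.135/13.5
r_cr = 20 mm; since the bare radius (11 mm) is below r_cr, adding a thin layer of insulation will *increase* heat loss.

r_cr ≈ 20 mm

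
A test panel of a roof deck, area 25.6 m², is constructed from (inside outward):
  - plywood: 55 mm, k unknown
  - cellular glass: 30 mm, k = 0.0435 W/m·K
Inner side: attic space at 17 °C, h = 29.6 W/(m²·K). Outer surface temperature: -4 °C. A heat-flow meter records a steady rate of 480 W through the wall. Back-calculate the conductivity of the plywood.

k ≈ 0.139 W/(m·K)

Treating each layer as a thermal resistance in series:
R_inner film = 1/(h_i·A) = 1/(29.6×25.6) = 0.00132 K/W
R_cellular glass = L/(kA) = 0.03/(0.0435×25.6) = 0.02694 K/W
Sum of known resistances R_other = 0.02826 K/W
Total R = ΔT/Q = 21/480 = 0.04375 K/W
R_plywood = R_total − R_other = 0.01549 K/W
k = L/(R·A) = 0.055/(0.01549×25.6)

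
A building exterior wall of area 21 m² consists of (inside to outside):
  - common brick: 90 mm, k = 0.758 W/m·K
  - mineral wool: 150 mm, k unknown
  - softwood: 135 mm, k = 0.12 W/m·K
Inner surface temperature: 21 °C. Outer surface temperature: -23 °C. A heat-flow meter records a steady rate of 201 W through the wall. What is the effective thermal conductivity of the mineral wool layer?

k ≈ 0.0447 W/(m·K)

Series thermal resistances:
R_common brick = L/(kA) = 0.09/(0.758×21) = 0.005654 K/W
R_softwood = L/(kA) = 0.135/(0.12×21) = 0.05357 K/W
Sum of known resistances R_other = 0.05923 K/W
Total R = ΔT/Q = 44/201 = 0.2189 K/W
R_mineral wool = R_total − R_other = 0.1597 K/W
k = L/(R·A) = 0.15/(0.1597×21)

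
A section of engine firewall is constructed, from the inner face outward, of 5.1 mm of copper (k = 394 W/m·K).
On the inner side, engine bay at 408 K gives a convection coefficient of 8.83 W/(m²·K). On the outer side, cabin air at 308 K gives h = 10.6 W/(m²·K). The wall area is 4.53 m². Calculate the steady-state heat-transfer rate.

Using the resistance-network approach (series):
R_inner film = 1/(h_i·A) = 1/(8.83×4.53) = 0.025 K/W
R_copper = L/(kA) = 0.0051/(394×4.53) = 2.857×10^-6 K/W
R_outer film = 1/(h_o·A) = 1/(10.6×4.53) = 0.02083 K/W
R_total = 0.04583 K/W
Q = ΔT / R_total = 100 / 0.04583

Q ≈ 2180 W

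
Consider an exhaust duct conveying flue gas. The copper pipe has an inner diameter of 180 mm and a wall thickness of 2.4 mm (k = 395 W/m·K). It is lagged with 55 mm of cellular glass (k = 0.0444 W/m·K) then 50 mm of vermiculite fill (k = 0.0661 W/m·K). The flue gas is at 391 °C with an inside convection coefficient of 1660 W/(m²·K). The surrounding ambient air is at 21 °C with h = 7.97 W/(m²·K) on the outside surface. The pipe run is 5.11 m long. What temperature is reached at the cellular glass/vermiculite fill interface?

T ≈ 141 °C

Treating each annulus and film as a series resistance:
R_inner film = 1/(h_i·2πr₁L) = 1/(1660×2π×0.09×5.11) = 2.085×10^-4 K/W
R_copper pipe wall = ln(92.4/90)/(2π×395×5.11) = 2.075×10^-6 K/W
R_cellular glass = ln(147.4/92.4)/(2π×0.0444×5.11) = 0.3276 K/W
R_vermiculite fill = ln(197.4/147.4)/(2π×0.0661×5.11) = 0.1376 K/W
R_outer film = 1/(h_o·2πr_oL) = 1/(7.97×2π×0.1974×5.11) = 0.0198 K/W
R_total = 0.4852 K/W
Q = ΔT/R_total = 370/0.4852
Q = 763 W
T_interface = T_inner − Q·ΣR(inner→interface) = 391 − 763×0.3278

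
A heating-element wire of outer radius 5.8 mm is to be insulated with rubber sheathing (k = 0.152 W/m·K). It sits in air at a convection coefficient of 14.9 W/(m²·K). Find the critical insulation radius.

r_cr ≈ 10.2 mm

For a cylinder r_cr = k/h = 0.152/14.9
r_cr = 10.2 mm; since the bare radius (5.8 mm) is below r_cr, adding a thin layer of insulation will *increase* heat loss.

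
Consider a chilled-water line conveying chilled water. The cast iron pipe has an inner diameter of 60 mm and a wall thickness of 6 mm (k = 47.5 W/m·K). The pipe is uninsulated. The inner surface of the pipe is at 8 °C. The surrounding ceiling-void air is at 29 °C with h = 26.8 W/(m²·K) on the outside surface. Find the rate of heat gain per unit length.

q′ ≈ 127 W/m

Radial resistances (cylindrical: R_cond = ln(r_o/r_i)/(2πkL), R_conv = 1/(h·2πrL)):
R_cast iron pipe wall = ln(36/30)/(2π×47.5×1) = 6.109×10^-4 K/W
R_outer film = 1/(h_o·2πr_oL) = 1/(26.8×2π×0.036×1) = 0.165 K/W
R_total = 0.1656 K/W
Q = ΔT/R_total = 21/0.1656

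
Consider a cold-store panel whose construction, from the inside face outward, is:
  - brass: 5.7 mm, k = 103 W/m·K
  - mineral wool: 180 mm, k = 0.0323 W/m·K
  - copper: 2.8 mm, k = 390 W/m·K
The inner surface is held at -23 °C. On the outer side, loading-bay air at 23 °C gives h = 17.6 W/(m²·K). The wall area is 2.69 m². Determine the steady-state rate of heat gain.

Q ≈ 22 W

Using the resistance-network approach (series):
R_brass = L/(kA) = 0.0057/(103×2.69) = 2.057×10^-5 K/W
R_mineral wool = L/(kA) = 0.18/(0.0323×2.69) = 2.072 K/W
R_copper = L/(kA) = 0.0028/(390×2.69) = 2.669×10^-6 K/W
R_outer film = 1/(h_o·A) = 1/(17.6×2.69) = 0.02112 K/W
R_total = 2.093 K/W
Q = ΔT / R_total = 46 / 2.093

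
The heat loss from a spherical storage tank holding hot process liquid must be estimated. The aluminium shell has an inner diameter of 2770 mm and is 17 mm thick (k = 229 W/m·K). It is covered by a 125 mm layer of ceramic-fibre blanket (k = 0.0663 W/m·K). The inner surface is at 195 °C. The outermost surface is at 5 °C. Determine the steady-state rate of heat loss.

Q ≈ 2710 W

Each spherical layer contributes R = (1/r_i − 1/r_o)/(4πk):
R_aluminium shell = (1/1.385 − 1/1.402)/(4π×229) = 3.042×10^-6 K/W
R_ceramic-fibre blanket = (1/1.402 − 1/1.527)/(4π×0.0663) = 0.07008 K/W
R_total = 0.07008 K/W
Q = ΔT/R_total = 190/0.07008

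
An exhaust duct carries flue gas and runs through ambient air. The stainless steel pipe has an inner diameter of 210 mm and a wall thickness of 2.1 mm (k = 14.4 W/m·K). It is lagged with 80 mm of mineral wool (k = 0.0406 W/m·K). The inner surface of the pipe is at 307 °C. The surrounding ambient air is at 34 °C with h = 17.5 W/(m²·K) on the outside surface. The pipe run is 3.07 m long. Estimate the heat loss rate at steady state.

Treating each annulus and film as a series resistance:
R_stainless steel pipe wall = ln(107.1/105)/(2π×14.4×3.07) = 7.129×10^-5 K/W
R_mineral wool = ln(187.1/107.1)/(2π×0.0406×3.07) = 0.7124 K/W
R_outer film = 1/(h_o·2πr_oL) = 1/(17.5×2π×0.1871×3.07) = 0.01583 K/W
R_total = 0.7283 K/W
Q = ΔT/R_total = 273/0.7283

Q ≈ 375 W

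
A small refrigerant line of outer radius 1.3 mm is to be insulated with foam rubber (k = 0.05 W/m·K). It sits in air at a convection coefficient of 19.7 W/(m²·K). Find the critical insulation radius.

For a cylinder r_cr = k/h = 0.05/19.7
r_cr = 2.54 mm; since the bare radius (1.3 mm) is below r_cr, adding a thin layer of insulation will *increase* heat loss.

r_cr ≈ 2.54 mm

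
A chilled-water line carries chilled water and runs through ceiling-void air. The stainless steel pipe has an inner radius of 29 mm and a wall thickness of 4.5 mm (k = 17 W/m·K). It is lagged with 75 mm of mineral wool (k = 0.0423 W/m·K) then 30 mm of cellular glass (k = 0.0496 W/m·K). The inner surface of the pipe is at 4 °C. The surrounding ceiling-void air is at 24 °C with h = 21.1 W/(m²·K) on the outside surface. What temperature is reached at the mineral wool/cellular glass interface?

T ≈ 20.8 °C

Cylindrical conduction, so R = ln(r₂/r₁)/(2πkL) per layer, in series:
R_stainless steel pipe wall = ln(33.5/29)/(2π×17×1) = 0.00135 K/W
R_mineral wool = ln(108.5/33.5)/(2π×0.0423×1) = 4.422 K/W
R_cellular glass = ln(138.5/108.5)/(2π×0.0496×1) = 0.7833 K/W
R_outer film = 1/(h_o·2πr_oL) = 1/(21.1×2π×0.1385×1) = 0.05446 K/W
R_total = 5.261 K/W
Q = ΔT/R_total = 20/5.261
Q = 3.8 W/m
T_interface = T_inner + Q·ΣR(inner→interface) = 4 + 3.8×4.423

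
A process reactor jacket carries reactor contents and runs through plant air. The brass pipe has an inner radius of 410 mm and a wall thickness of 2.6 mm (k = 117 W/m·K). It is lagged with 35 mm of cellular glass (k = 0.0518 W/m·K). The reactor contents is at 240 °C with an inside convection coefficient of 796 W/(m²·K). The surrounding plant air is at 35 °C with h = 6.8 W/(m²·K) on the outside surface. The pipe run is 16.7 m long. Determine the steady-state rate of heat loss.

Treating each annulus and film as a series resistance:
R_inner film = 1/(h_i·2πr₁L) = 1/(796×2π×0.41×16.7) = 2.92×10^-5 K/W
R_brass pipe wall = ln(412.6/410)/(2π×117×16.7) = 5.149×10^-7 K/W
R_cellular glass = ln(447.6/412.6)/(2π×0.0518×16.7) = 0.01498 K/W
R_outer film = 1/(h_o·2πr_oL) = 1/(6.8×2π×0.4476×16.7) = 0.003131 K/W
R_total = 0.01814 K/W
Q = ΔT/R_total = 205/0.01814

Q ≈ 11300 W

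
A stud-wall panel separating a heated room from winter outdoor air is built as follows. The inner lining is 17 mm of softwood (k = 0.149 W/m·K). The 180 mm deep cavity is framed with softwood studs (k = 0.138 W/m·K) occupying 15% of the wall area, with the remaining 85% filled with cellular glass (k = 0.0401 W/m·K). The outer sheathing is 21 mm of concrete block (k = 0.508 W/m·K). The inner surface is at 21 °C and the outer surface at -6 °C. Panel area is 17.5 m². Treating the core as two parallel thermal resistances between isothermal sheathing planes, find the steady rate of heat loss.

Q ≈ 137 W

Sheathing layers in series; stud and cavity paths in parallel between them.
R_inner = 0.017/(0.149×17.5) = 0.00652 K/W
R_stud  = 0.18/(0.138×0.15×17.5) = 0.4969 K/W
R_cav   = 0.18/(0.0401×0.85×17.5) = 0.3018 K/W
1/R_core = 1/R_stud + 1/R_cav → R_core = 0.1877 K/W
R_outer = 0.021/(0.508×17.5) = 0.002362 K/W
R_total = 0.1966 K/W
Q = ΔT/R_total = 27/0.1966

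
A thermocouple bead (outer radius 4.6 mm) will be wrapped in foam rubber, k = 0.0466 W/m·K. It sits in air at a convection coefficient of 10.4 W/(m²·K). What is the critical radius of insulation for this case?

For a sphere r_cr = 2k/h = 2×0.0466/10.4
r_cr = 8.96 mm; since the bare radius (4.6 mm) is below r_cr, adding a thin layer of insulation will *increase* heat loss.

r_cr ≈ 8.96 mm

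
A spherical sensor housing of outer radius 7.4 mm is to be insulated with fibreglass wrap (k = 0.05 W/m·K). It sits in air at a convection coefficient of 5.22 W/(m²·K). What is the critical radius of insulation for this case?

r_cr ≈ 19.2 mm

For a sphere r_cr = 2k/h = 2×0.05/5.22
r_cr = 19.2 mm; since the bare radius (7.4 mm) is below r_cr, adding a thin layer of insulation will *increase* heat loss.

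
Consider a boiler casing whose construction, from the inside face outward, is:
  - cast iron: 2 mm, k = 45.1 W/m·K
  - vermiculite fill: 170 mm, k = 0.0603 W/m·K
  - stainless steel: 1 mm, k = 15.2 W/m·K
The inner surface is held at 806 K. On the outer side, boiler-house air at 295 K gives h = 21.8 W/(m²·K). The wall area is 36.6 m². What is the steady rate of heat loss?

Q ≈ 6530 W

Series thermal resistances:
R_cast iron = L/(kA) = 0.002/(45.1×36.6) = 1.212×10^-6 K/W
R_vermiculite fill = L/(kA) = 0.17/(0.0603×36.6) = 0.07703 K/W
R_stainless steel = L/(kA) = 0.001/(15.2×36.6) = 1.798×10^-6 K/W
R_outer film = 1/(h_o·A) = 1/(21.8×36.6) = 0.001253 K/W
R_total = 0.07828 K/W
Q = ΔT / R_total = 511 / 0.07828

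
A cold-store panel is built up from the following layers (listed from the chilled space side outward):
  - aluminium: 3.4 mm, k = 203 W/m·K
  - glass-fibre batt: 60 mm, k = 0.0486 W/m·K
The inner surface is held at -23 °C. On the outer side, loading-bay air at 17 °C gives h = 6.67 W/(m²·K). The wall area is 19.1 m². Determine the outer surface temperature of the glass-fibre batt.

Thermal resistances in series:
R_aluminium = L/(kA) = 0.0034/(203×19.1) = 8.769×10^-7 K/W
R_glass-fibre batt = L/(kA) = 0.06/(0.0486×19.1) = 0.06464 K/W
R_outer film = 1/(h_o·A) = 1/(6.67×19.1) = 0.007849 K/W
R_total = 0.07249 K/W;  Q = ΔT/R_total = 40/0.07249 = 551.8 W
T_interface = T_inner + Q·ΣR(inner→interface) = -23 + 552×0.06464

T ≈ 12.7 °C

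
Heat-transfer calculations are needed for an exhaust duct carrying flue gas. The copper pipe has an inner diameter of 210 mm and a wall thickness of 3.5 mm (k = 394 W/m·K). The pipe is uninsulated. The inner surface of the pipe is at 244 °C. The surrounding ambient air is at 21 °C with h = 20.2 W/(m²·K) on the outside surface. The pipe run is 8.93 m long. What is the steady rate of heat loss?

Radial resistances (cylindrical: R_cond = ln(r_o/r_i)/(2πkL), R_conv = 1/(h·2πrL)):
R_copper pipe wall = ln(108.5/105)/(2π×394×8.93) = 1.483×10^-6 K/W
R_outer film = 1/(h_o·2πr_oL) = 1/(20.2×2π×0.1085×8.93) = 0.008132 K/W
R_total = 0.008133 K/W
Q = ΔT/R_total = 223/0.008133

Q ≈ 27400 W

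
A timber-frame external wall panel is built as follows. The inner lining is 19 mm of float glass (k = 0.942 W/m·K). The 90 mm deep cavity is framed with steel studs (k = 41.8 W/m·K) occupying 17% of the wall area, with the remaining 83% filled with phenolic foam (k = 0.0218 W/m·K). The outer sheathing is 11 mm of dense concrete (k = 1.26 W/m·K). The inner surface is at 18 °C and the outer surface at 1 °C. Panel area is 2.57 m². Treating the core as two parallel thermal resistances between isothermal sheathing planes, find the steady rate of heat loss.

Q ≈ 1050 W

Sheathing layers in series; stud and cavity paths in parallel between them.
R_inner = 0.019/(0.942×2.57) = 0.007848 K/W
R_stud  = 0.09/(41.8×0.17×2.57) = 0.004928 K/W
R_cav   = 0.09/(0.0218×0.83×2.57) = 1.935 K/W
1/R_core = 1/R_stud + 1/R_cav → R_core = 0.004916 K/W
R_outer = 0.011/(1.26×2.57) = 0.003397 K/W
R_total = 0.01616 K/W
Q = ΔT/R_total = 17/0.01616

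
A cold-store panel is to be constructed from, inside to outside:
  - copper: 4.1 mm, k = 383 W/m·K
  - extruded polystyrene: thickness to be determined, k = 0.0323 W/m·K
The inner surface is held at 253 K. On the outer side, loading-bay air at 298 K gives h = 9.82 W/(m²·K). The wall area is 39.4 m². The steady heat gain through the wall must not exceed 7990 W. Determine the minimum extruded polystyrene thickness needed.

L ≈ 3.88 mm

Thermal resistances in series:
R_copper = L/(kA) = 0.0041/(383×39.4) = 2.717×10^-7 K/W
R_outer film = 1/(h_o·A) = 1/(9.82×39.4) = 0.002585 K/W
Sum of the known resistances R_other = 0.002585 K/W
Required total resistance R_tot = ΔT/Q_allow = 45/7990 = 0.005632 K/W
R_extruded polystyrene = R_tot − R_other = 0.003047 K/W
L = R·k·A = 0.003047×0.0323×39.4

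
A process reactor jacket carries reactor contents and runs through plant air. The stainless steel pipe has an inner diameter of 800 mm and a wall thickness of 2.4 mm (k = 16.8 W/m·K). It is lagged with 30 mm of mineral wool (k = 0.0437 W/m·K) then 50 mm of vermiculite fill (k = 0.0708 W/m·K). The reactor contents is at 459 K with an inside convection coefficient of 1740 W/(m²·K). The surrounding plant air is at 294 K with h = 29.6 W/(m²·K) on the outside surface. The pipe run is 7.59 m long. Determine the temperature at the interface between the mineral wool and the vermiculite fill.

T ≈ 376 K

Cylindrical conduction, so R = ln(r₂/r₁)/(2πkL) per layer, in series:
R_inner film = 1/(h_i·2πr₁L) = 1/(1740×2π×0.4×7.59) = 3.013×10^-5 K/W
R_stainless steel pipe wall = ln(402.4/400)/(2π×16.8×7.59) = 7.467×10^-6 K/W
R_mineral wool = ln(432.4/402.4)/(2π×0.0437×7.59) = 0.0345 K/W
R_vermiculite fill = ln(482.4/432.4)/(2π×0.0708×7.59) = 0.03241 K/W
R_outer film = 1/(h_o·2πr_oL) = 1/(29.6×2π×0.4824×7.59) = 0.001469 K/W
R_total = 0.06842 K/W
Q = ΔT/R_total = 165/0.06842
Q = 2410 W
T_interface = T_inner − Q·ΣR(inner→interface) = 459 − 2410×0.03454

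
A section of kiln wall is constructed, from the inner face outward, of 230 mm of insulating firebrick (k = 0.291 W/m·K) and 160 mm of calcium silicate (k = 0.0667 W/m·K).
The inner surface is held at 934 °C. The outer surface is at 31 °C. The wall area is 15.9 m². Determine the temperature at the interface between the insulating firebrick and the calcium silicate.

T ≈ 710 °C

Thermal resistances in series:
R_insulating firebrick = L/(kA) = 0.23/(0.291×15.9) = 0.04971 K/W
R_calcium silicate = L/(kA) = 0.16/(0.0667×15.9) = 0.1509 K/W
R_total = 0.2006 K/W;  Q = ΔT/R_total = 903/0.2006 = 4502 W
T_interface = T_inner − Q·ΣR(inner→interface) = 934 − 4500×0.04971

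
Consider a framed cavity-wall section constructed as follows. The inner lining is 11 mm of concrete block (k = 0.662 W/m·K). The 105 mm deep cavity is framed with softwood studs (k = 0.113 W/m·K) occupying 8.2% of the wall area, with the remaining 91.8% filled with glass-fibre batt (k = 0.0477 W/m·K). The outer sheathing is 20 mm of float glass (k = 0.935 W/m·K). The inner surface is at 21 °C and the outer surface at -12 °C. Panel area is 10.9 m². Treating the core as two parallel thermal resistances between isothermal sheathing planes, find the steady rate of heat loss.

Sheathing layers in series; stud and cavity paths in parallel between them.
R_inner = 0.011/(0.662×10.9) = 0.001524 K/W
R_stud  = 0.105/(0.113×0.082×10.9) = 1.04 K/W
R_cav   = 0.105/(0.0477×0.918×10.9) = 0.22 K/W
1/R_core = 1/R_stud + 1/R_cav → R_core = 0.1816 K/W
R_outer = 0.02/(0.935×10.9) = 0.001962 K/W
R_total = 0.1851 K/W
Q = ΔT/R_total = 33/0.1851

Q ≈ 178 W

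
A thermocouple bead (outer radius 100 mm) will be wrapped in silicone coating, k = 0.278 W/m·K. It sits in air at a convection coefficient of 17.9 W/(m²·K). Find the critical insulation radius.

r_cr ≈ 31.1 mm

For a sphere r_cr = 2k/h = 2×0.278/17.9
r_cr = 31.1 mm; since the bare radius (100 mm) is above r_cr, any added insulation will reduce heat loss.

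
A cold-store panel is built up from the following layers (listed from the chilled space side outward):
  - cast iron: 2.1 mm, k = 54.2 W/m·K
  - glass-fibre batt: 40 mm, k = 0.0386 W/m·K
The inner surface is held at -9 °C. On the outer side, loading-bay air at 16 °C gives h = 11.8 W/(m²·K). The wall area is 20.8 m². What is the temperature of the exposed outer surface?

Thermal resistances in series:
R_cast iron = L/(kA) = 0.0021/(54.2×20.8) = 1.863×10^-6 K/W
R_glass-fibre batt = L/(kA) = 0.04/(0.0386×20.8) = 0.04982 K/W
R_outer film = 1/(h_o·A) = 1/(11.8×20.8) = 0.004074 K/W
R_total = 0.0539 K/W;  Q = ΔT/R_total = 25/0.0539 = 463.8 W
T_interface = T_inner + Q·ΣR(inner→interface) = -9 + 464×0.04982

T ≈ 14.1 °C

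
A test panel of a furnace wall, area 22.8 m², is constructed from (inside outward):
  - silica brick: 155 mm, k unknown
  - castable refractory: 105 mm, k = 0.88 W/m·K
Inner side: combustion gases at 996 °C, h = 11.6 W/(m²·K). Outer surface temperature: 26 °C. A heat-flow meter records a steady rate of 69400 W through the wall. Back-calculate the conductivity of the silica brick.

k ≈ 1.37 W/(m·K)

Thermal resistances in series:
R_inner film = 1/(h_i·A) = 1/(11.6×22.8) = 0.003781 K/W
R_castable refractory = L/(kA) = 0.105/(0.88×22.8) = 0.005233 K/W
Sum of known resistances R_other = 0.009014 K/W
Total R = ΔT/Q = 970/69400 = 0.01398 K/W
R_silica brick = R_total − R_other = 0.004963 K/W
k = L/(R·A) = 0.155/(0.004963×22.8)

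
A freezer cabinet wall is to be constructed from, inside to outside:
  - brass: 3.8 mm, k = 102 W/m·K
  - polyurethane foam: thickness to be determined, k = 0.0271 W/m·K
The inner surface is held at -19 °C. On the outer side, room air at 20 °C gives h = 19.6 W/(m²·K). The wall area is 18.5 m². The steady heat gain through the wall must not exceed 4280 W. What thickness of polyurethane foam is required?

Treating each layer as a thermal resistance in series:
R_brass = L/(kA) = 0.0038/(102×18.5) = 2.014×10^-6 K/W
R_outer film = 1/(h_o·A) = 1/(19.6×18.5) = 0.002758 K/W
Sum of the known resistances R_other = 0.00276 K/W
Required total resistance R_tot = ΔT/Q_allow = 39/4280 = 0.009112 K/W
R_polyurethane foam = R_tot − R_other = 0.006352 K/W
L = R·k·A = 0.006352×0.0271×18.5

L ≈ 3.18 mm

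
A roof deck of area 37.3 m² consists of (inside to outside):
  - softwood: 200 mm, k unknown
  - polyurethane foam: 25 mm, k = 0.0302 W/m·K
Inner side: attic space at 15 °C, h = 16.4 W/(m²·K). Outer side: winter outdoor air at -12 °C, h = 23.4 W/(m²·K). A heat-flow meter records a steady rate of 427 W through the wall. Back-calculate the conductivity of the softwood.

k ≈ 0.14 W/(m·K)

Thermal resistances in series:
R_inner film = 1/(h_i·A) = 1/(16.4×37.3) = 0.001635 K/W
R_polyurethane foam = L/(kA) = 0.025/(0.0302×37.3) = 0.02219 K/W
R_outer film = 1/(h_o·A) = 1/(23.4×37.3) = 0.001146 K/W
Sum of known resistances R_other = 0.02497 K/W
Total R = ΔT/Q = 27/427 = 0.06323 K/W
R_softwood = R_total − R_other = 0.03826 K/W
k = L/(R·A) = 0.2/(0.03826×37.3)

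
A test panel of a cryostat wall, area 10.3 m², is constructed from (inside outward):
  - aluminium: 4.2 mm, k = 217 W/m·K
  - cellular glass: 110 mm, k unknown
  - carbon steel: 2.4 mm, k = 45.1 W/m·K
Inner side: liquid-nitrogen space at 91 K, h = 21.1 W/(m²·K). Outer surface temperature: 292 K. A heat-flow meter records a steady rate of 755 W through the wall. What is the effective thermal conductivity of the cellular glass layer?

Using the resistance-network approach (series):
R_inner film = 1/(h_i·A) = 1/(21.1×10.3) = 0.004601 K/W
R_aluminium = L/(kA) = 0.0042/(217×10.3) = 1.879×10^-6 K/W
R_carbon steel = L/(kA) = 0.0024/(45.1×10.3) = 5.167×10^-6 K/W
Sum of known resistances R_other = 0.004608 K/W
Total R = ΔT/Q = 201/755 = 0.2662 K/W
R_cellular glass = R_total − R_other = 0.2616 K/W
k = L/(R·A) = 0.11/(0.2616×10.3)

k ≈ 0.0408 W/(m·K)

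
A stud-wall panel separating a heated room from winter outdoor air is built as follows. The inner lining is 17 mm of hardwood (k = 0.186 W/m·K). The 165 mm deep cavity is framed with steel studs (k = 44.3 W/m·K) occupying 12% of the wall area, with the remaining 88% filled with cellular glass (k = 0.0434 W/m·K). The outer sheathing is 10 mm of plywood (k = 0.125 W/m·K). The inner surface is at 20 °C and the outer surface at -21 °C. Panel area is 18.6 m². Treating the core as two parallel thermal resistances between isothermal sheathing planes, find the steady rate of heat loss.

Q ≈ 3770 W

Sheathing layers in series; stud and cavity paths in parallel between them.
R_inner = 0.017/(0.186×18.6) = 0.004914 K/W
R_stud  = 0.165/(44.3×0.12×18.6) = 0.001669 K/W
R_cav   = 0.165/(0.0434×0.88×18.6) = 0.2323 K/W
1/R_core = 1/R_stud + 1/R_cav → R_core = 0.001657 K/W
R_outer = 0.01/(0.125×18.6) = 0.004301 K/W
R_total = 0.01087 K/W
Q = ΔT/R_total = 41/0.01087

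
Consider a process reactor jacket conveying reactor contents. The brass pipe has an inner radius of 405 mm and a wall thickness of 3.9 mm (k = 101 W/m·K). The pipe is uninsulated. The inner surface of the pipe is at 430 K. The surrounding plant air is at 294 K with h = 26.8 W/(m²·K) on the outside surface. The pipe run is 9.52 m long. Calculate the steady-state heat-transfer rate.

Per-layer cylindrical resistances, series-summed:
R_brass pipe wall = ln(408.9/405)/(2π×101×9.52) = 1.586×10^-6 K/W
R_outer film = 1/(h_o·2πr_oL) = 1/(26.8×2π×0.4089×9.52) = 0.001526 K/W
R_total = 0.001527 K/W
Q = ΔT/R_total = 136/0.001527

Q ≈ 89100 W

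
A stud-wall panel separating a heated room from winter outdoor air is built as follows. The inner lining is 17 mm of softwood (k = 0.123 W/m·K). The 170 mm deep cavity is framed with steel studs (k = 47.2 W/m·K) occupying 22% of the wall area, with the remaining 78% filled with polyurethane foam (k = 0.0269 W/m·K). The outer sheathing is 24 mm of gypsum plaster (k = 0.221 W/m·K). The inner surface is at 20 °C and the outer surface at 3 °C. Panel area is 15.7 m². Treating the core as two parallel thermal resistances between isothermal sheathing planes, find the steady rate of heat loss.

Q ≈ 1010 W

Sheathing layers in series; stud and cavity paths in parallel between them.
R_inner = 0.017/(0.123×15.7) = 0.008803 K/W
R_stud  = 0.17/(47.2×0.22×15.7) = 0.001043 K/W
R_cav   = 0.17/(0.0269×0.78×15.7) = 0.5161 K/W
1/R_core = 1/R_stud + 1/R_cav → R_core = 0.001041 K/W
R_outer = 0.024/(0.221×15.7) = 0.006917 K/W
R_total = 0.01676 K/W
Q = ΔT/R_total = 17/0.01676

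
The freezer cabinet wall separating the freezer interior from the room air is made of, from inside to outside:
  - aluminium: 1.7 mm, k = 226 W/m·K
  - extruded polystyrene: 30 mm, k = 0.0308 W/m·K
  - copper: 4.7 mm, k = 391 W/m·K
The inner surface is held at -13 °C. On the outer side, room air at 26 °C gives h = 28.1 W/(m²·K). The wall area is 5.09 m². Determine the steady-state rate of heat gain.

Series thermal resistances:
R_aluminium = L/(kA) = 0.0017/(226×5.09) = 1.478×10^-6 K/W
R_extruded polystyrene = L/(kA) = 0.03/(0.0308×5.09) = 0.1914 K/W
R_copper = L/(kA) = 0.0047/(391×5.09) = 2.362×10^-6 K/W
R_outer film = 1/(h_o·A) = 1/(28.1×5.09) = 0.006992 K/W
R_total = 0.1984 K/W
Q = ΔT / R_total = 39 / 0.1984

Q ≈ 197 W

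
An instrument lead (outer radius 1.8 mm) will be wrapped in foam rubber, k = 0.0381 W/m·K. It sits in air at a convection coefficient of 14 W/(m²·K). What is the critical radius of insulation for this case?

For a cylinder r_cr = k/h = 0.0381/14
r_cr = 2.72 mm; since the bare radius (1.8 mm) is below r_cr, adding a thin layer of insulation will *increase* heat loss.

r_cr ≈ 2.72 mm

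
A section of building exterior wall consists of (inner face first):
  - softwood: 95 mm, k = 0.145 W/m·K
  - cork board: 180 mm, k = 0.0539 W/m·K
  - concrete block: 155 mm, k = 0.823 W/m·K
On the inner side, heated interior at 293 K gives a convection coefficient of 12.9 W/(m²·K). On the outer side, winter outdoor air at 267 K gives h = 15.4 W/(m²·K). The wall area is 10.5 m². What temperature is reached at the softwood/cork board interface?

Model the wall as resistances in series:
R_inner film = 1/(h_i·A) = 1/(12.9×10.5) = 0.007383 K/W
R_softwood = L/(kA) = 0.095/(0.145×10.5) = 0.0624 K/W
R_cork board = L/(kA) = 0.18/(0.0539×10.5) = 0.318 K/W
R_concrete block = L/(kA) = 0.155/(0.823×10.5) = 0.01794 K/W
R_outer film = 1/(h_o·A) = 1/(15.4×10.5) = 0.006184 K/W
R_total = 0.412 K/W;  Q = ΔT/R_total = 26/0.412 = 63.11 W
T_interface = T_inner − Q·ΣR(inner→interface) = 293 − 63.1×0.06978

T ≈ 289 K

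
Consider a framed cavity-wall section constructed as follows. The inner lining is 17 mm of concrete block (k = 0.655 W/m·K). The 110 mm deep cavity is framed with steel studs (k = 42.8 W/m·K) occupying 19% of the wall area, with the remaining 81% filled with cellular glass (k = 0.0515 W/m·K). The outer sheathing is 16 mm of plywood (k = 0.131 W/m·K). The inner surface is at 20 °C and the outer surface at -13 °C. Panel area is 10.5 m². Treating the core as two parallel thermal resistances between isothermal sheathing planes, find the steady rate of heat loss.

Q ≈ 2140 W

Sheathing layers in series; stud and cavity paths in parallel between them.
R_inner = 0.017/(0.655×10.5) = 0.002472 K/W
R_stud  = 0.11/(42.8×0.19×10.5) = 0.001288 K/W
R_cav   = 0.11/(0.0515×0.81×10.5) = 0.2511 K/W
1/R_core = 1/R_stud + 1/R_cav → R_core = 0.001282 K/W
R_outer = 0.016/(0.131×10.5) = 0.01163 K/W
R_total = 0.01539 K/W
Q = ΔT/R_total = 33/0.01539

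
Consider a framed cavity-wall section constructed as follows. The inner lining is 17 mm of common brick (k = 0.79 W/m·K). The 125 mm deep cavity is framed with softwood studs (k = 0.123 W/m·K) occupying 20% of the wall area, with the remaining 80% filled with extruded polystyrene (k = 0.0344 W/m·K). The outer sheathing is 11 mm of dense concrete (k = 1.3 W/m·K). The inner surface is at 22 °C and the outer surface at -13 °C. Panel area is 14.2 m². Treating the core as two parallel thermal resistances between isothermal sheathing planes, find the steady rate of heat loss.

Sheathing layers in series; stud and cavity paths in parallel between them.
R_inner = 0.017/(0.79×14.2) = 0.001515 K/W
R_stud  = 0.125/(0.123×0.2×14.2) = 0.3578 K/W
R_cav   = 0.125/(0.0344×0.8×14.2) = 0.3199 K/W
1/R_core = 1/R_stud + 1/R_cav → R_core = 0.1689 K/W
R_outer = 0.011/(1.3×14.2) = 5.959×10^-4 K/W
R_total = 0.171 K/W
Q = ΔT/R_total = 35/0.171

Q ≈ 205 W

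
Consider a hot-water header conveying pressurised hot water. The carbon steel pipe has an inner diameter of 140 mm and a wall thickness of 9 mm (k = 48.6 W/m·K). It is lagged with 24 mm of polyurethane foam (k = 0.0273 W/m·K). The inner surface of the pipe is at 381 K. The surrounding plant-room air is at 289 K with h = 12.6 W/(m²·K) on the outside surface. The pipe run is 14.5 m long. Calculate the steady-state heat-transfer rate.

Radial resistances (cylindrical: R_cond = ln(r_o/r_i)/(2πkL), R_conv = 1/(h·2πrL)):
R_carbon steel pipe wall = ln(79/70)/(2π×48.6×14.5) = 2.732×10^-5 K/W
R_polyurethane foam = ln(103/79)/(2π×0.0273×14.5) = 0.1067 K/W
R_outer film = 1/(h_o·2πr_oL) = 1/(12.6×2π×0.103×14.5) = 0.008458 K/W
R_total = 0.1151 K/W
Q = ΔT/R_total = 92/0.1151

Q ≈ 799 W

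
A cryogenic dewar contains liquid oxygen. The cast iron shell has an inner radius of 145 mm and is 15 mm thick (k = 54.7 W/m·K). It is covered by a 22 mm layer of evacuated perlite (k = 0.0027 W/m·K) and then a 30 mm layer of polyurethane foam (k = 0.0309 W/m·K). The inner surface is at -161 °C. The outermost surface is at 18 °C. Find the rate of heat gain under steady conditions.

Radial (spherical) resistances in series:
R_cast iron shell = (1/0.145 − 1/0.16)/(4π×54.7) = 9.406×10^-4 K/W
R_evacuated perlite = (1/0.16 − 1/0.182)/(4π×0.0027) = 22.27 K/W
R_polyurethane foam = (1/0.182 − 1/0.212)/(4π×0.0309) = 2.002 K/W
R_total = 24.27 K/W
Q = ΔT/R_total = 179/24.27

Q ≈ 7.38 W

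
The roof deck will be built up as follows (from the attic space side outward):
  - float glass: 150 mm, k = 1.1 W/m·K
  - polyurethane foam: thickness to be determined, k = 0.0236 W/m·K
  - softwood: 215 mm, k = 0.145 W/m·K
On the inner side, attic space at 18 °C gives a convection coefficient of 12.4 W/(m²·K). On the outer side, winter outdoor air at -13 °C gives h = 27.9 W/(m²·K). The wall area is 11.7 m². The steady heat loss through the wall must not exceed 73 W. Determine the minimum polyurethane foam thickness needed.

L ≈ 76.3 mm

Model the wall as resistances in series:
R_inner film = 1/(h_i·A) = 1/(12.4×11.7) = 0.006893 K/W
R_float glass = L/(kA) = 0.15/(1.1×11.7) = 0.01166 K/W
R_softwood = L/(kA) = 0.215/(0.145×11.7) = 0.1267 K/W
R_outer film = 1/(h_o·A) = 1/(27.9×11.7) = 0.003063 K/W
Sum of the known resistances R_other = 0.1483 K/W
Required total resistance R_tot = ΔT/Q_allow = 31/73 = 0.4247 K/W
R_polyurethane foam = R_tot − R_other = 0.2763 K/W
L = R·k·A = 0.2763×0.0236×11.7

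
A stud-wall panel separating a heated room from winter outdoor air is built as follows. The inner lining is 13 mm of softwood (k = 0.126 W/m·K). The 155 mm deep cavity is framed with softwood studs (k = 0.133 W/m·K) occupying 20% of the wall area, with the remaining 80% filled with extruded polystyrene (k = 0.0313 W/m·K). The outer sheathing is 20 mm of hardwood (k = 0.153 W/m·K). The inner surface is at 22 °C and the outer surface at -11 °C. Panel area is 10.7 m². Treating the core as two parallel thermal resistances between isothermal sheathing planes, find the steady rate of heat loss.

Sheathing layers in series; stud and cavity paths in parallel between them.
R_inner = 0.013/(0.126×10.7) = 0.009642 K/W
R_stud  = 0.155/(0.133×0.2×10.7) = 0.5446 K/W
R_cav   = 0.155/(0.0313×0.8×10.7) = 0.5785 K/W
1/R_core = 1/R_stud + 1/R_cav → R_core = 0.2805 K/W
R_outer = 0.02/(0.153×10.7) = 0.01222 K/W
R_total = 0.3024 K/W
Q = ΔT/R_total = 33/0.3024

Q ≈ 109 W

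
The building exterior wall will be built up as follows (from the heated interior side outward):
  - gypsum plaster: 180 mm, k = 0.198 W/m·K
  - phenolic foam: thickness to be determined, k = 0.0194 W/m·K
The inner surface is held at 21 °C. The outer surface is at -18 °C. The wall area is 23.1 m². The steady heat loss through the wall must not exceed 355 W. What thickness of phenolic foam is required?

Model the wall as resistances in series:
R_gypsum plaster = L/(kA) = 0.18/(0.198×23.1) = 0.03935 K/W
Sum of the known resistances R_other = 0.03935 K/W
Required total resistance R_tot = ΔT/Q_allow = 39/355 = 0.1099 K/W
R_phenolic foam = R_tot − R_other = 0.0705 K/W
L = R·k·A = 0.0705×0.0194×23.1

L ≈ 31.6 mm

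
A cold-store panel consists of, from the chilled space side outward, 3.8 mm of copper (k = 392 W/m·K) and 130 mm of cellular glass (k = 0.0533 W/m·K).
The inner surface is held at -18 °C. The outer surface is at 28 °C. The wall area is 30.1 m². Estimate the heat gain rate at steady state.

Q ≈ 568 W

Using the resistance-network approach (series):
R_copper = L/(kA) = 0.0038/(392×30.1) = 3.221×10^-7 K/W
R_cellular glass = L/(kA) = 0.13/(0.0533×30.1) = 0.08103 K/W
R_total = 0.08103 K/W
Q = ΔT / R_total = 46 / 0.08103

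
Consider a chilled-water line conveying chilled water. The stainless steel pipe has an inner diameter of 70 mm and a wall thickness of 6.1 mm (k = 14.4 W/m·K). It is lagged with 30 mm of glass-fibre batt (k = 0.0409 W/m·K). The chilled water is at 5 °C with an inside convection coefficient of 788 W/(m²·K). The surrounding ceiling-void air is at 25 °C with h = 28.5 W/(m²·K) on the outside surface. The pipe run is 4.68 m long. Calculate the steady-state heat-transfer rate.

Per-layer cylindrical resistances, series-summed:
R_inner film = 1/(h_i·2πr₁L) = 1/(788×2π×0.035×4.68) = 0.001233 K/W
R_stainless steel pipe wall = ln(41.1/35)/(2π×14.4×4.68) = 3.794×10^-4 K/W
R_glass-fibre batt = ln(71.1/41.1)/(2π×0.0409×4.68) = 0.4557 K/W
R_outer film = 1/(h_o·2πr_oL) = 1/(28.5×2π×0.0711×4.68) = 0.01678 K/W
R_total = 0.4741 K/W
Q = ΔT/R_total = 20/0.4741

Q ≈ 42.2 W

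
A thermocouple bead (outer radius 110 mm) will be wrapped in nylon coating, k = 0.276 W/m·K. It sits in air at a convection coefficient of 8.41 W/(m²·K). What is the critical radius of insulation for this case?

For a sphere r_cr = 2k/h = 2×0.276/8.41
r_cr = 65.6 mm; since the bare radius (110 mm) is above r_cr, any added insulation will reduce heat loss.

r_cr ≈ 65.6 mm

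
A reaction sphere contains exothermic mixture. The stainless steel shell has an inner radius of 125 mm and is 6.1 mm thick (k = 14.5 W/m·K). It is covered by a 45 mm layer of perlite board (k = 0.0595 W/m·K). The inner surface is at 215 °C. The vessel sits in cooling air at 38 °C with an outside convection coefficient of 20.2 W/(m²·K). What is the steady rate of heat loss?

Radial (spherical) resistances in series:
R_stainless steel shell = (1/0.125 − 1/0.1311)/(4π×14.5) = 0.002043 K/W
R_perlite board = (1/0.1311 − 1/0.1761)/(4π×0.0595) = 2.607 K/W
R_outer film = 1/(h·4πr_o²) = 1/(20.2×4π×0.1761²) = 0.127 K/W
R_total = 2.736 K/W
Q = ΔT/R_total = 177/2.736

Q ≈ 64.7 W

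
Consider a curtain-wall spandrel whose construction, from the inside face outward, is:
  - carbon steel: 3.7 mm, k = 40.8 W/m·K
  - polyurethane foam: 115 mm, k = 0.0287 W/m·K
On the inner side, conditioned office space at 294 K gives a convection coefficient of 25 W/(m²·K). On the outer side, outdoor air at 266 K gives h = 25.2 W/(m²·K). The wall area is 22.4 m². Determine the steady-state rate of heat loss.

Q ≈ 153 W

Thermal resistances in series:
R_inner film = 1/(h_i·A) = 1/(25×22.4) = 0.001786 K/W
R_carbon steel = L/(kA) = 0.0037/(40.8×22.4) = 4.048×10^-6 K/W
R_polyurethane foam = L/(kA) = 0.115/(0.0287×22.4) = 0.1789 K/W
R_outer film = 1/(h_o·A) = 1/(25.2×22.4) = 0.001772 K/W
R_total = 0.1824 K/W
Q = ΔT / R_total = 28 / 0.1824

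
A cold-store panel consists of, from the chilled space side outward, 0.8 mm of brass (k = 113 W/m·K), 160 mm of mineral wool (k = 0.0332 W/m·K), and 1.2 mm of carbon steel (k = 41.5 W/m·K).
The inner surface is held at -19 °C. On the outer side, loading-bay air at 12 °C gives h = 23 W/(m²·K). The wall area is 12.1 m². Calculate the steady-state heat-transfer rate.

Q ≈ 77.1 W

Series thermal resistances:
R_brass = L/(kA) = 0.0008/(113×12.1) = 5.851×10^-7 K/W
R_mineral wool = L/(kA) = 0.16/(0.0332×12.1) = 0.3983 K/W
R_carbon steel = L/(kA) = 0.0012/(41.5×12.1) = 2.39×10^-6 K/W
R_outer film = 1/(h_o·A) = 1/(23×12.1) = 0.003593 K/W
R_total = 0.4019 K/W
Q = ΔT / R_total = 31 / 0.4019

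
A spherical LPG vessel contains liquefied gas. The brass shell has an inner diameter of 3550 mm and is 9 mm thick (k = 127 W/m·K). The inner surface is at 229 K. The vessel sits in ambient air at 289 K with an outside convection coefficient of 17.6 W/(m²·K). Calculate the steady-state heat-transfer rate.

Radial (spherical) resistances in series:
R_brass shell = (1/1.775 − 1/1.784)/(4π×127) = 1.781×10^-6 K/W
R_outer film = 1/(h·4πr_o²) = 1/(17.6×4π×1.784²) = 0.001421 K/W
R_total = 0.001422 K/W
Q = ΔT/R_total = 60/0.001422

Q ≈ 42200 W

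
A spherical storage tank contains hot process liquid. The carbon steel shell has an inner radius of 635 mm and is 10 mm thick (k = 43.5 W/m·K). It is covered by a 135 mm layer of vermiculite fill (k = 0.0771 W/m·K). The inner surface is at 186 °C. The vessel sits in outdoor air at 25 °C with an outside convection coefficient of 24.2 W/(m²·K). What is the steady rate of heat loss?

Spherical conduction: R = (1/r_in − 1/r_out)/(4πk) per layer; series-sum.
R_carbon steel shell = (1/0.635 − 1/0.645)/(4π×43.5) = 4.467×10^-5 K/W
R_vermiculite fill = (1/0.645 − 1/0.78)/(4π×0.0771) = 0.277 K/W
R_outer film = 1/(h·4πr_o²) = 1/(24.2×4π×0.78²) = 0.005405 K/W
R_total = 0.2824 K/W
Q = ΔT/R_total = 161/0.2824

Q ≈ 570 W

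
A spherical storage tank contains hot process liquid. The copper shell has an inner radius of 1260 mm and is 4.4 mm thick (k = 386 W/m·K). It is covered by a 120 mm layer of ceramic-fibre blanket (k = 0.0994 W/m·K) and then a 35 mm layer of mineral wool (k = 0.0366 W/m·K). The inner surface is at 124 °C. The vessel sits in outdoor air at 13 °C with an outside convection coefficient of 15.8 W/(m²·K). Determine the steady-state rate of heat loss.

Radial (spherical) resistances in series:
R_copper shell = (1/1.26 − 1/1.2644)/(4π×386) = 5.694×10^-7 K/W
R_ceramic-fibre blanket = (1/1.2644 − 1/1.3844)/(4π×0.0994) = 0.05488 K/W
R_mineral wool = (1/1.3844 − 1/1.4194)/(4π×0.0366) = 0.03873 K/W
R_outer film = 1/(h·4πr_o²) = 1/(15.8×4π×1.4194²) = 0.0025 K/W
R_total = 0.09611 K/W
Q = ΔT/R_total = 111/0.09611

Q ≈ 1150 W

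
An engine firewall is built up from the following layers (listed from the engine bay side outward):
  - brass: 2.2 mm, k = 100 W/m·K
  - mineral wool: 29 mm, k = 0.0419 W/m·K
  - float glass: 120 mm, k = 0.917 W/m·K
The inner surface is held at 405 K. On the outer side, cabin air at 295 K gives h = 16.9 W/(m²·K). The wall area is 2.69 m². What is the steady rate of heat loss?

Q ≈ 335 W

Treating each layer as a thermal resistance in series:
R_brass = L/(kA) = 0.0022/(100×2.69) = 8.178×10^-6 K/W
R_mineral wool = L/(kA) = 0.029/(0.0419×2.69) = 0.2573 K/W
R_float glass = L/(kA) = 0.12/(0.917×2.69) = 0.04865 K/W
R_outer film = 1/(h_o·A) = 1/(16.9×2.69) = 0.022 K/W
R_total = 0.3279 K/W
Q = ΔT / R_total = 110 / 0.3279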